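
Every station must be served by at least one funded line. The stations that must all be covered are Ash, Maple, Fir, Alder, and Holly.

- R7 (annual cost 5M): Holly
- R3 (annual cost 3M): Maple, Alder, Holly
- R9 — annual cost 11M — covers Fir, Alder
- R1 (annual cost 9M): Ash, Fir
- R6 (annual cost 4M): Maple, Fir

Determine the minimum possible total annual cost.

12

The greedy cost-per-new-station heuristic would pick R3, R6, and R1 for 16, but a cheaper cover exists.
Choose R3 and R1: together they cover Ash, Maple, Fir, Alder, Holly — every station.
Total annual cost: 3 + 9 = 12.
No cover costs less than 12.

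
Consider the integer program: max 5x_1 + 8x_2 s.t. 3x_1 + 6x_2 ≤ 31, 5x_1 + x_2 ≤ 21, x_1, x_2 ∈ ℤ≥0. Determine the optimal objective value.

42

(x_1,x_2)=(2,4) is feasible, giving 42.
(x_1,x_2)=(3,3) is feasible, giving 39.
(x_1,x_2)=(1,4) is feasible, giving 37.
Maximum is 42 at (x_1,x_2)=(2,4).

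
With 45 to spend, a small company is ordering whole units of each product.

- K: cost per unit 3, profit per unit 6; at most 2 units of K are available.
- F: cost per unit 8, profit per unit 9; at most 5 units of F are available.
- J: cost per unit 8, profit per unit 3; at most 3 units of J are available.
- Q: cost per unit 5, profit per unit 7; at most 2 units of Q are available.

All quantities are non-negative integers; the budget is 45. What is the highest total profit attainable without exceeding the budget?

Take 1×K, 4×F, and 2×Q: cost 45 ≤ 45, profit 1·6 + 4·9 + 2·7 = 56.
No other integer combination yields more.

56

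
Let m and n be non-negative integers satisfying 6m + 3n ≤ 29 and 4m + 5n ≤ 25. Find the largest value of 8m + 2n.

Relaxing integrality, the LP optimum is 38.67 at (m,n) = (4.83, 0), which is not an integer point.
(m,n)=(4,1): 6·4+3·1=27≤29, 4·4+5·1=21≤25, objective 34.
(m,n)=(4,0): 6·4+3·0=24≤29, 4·4+5·0=16≤25, objective 32.
(m,n)=(3,2): 6·3+3·2=24≤29, 4·3+5·2=22≤25, objective 28.
No feasible integer point exceeds 34.

34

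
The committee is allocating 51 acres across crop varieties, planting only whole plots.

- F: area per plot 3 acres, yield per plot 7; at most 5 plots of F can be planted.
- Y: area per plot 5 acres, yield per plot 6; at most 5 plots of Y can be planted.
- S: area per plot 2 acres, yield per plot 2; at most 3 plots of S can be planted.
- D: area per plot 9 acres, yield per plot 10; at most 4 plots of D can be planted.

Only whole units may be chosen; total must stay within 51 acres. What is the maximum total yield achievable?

Take 5×F, 5×Y, 1×S, and 1×D: area 51 ≤ 51, yield 5·7 + 5·6 + 1·2 + 1·10 = 77.
F has the best ratio (7/3) and is taken to its limit of 5; remaining capacity is filled optimally with the others.

77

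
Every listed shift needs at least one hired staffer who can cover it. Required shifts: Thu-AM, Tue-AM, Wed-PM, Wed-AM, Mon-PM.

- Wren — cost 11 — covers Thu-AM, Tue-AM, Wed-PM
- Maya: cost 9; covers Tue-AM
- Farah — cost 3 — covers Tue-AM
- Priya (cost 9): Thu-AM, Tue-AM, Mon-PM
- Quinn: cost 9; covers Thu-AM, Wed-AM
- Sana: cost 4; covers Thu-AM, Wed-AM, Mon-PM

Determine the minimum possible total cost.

The greedy cost-per-new-shift heuristic would pick Sana, Farah, and Wren for 18, but a cheaper cover exists.
Choose Wren and Sana: together they cover Thu-AM, Tue-AM, Wed-PM, Wed-AM, Mon-PM — every shift.
Total cost: 11 + 4 = 15.
No cover costs less than 15.

15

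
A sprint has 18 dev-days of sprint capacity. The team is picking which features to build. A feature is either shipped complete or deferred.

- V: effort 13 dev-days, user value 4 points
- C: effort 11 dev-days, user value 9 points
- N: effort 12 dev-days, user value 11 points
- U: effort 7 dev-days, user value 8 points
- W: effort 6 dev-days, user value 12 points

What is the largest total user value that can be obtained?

C + W: effort 11 + 6 = 17 ≤ 18, user value 9 + 12 = 21.
N + W: effort 12 + 6 = 18 ≤ 18, user value 11 + 12 = 23.
Best is N and W with total user value 23.

23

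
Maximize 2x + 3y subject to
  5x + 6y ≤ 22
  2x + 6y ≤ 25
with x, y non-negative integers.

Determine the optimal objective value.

Relaxing integrality, the LP optimum is 11.00 at (x,y) = (0, 3.67), which is not an integer point.
(x,y)=(2,2): 5·2+6·2=22≤22, 2·2+6·2=16≤25, objective 10.
(x,y)=(3,1): 5·3+6·1=21≤22, 2·3+6·1=12≤25, objective 9.
The best lattice point is (2,2), giving 10.

10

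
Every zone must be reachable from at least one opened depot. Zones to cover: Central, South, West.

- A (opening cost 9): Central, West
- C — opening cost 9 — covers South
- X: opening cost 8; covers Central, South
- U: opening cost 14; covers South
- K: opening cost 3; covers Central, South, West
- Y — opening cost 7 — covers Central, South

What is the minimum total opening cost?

3

K alone covers Central, South, West — every zone.
Total opening cost: 3.
No cover costs less than 3.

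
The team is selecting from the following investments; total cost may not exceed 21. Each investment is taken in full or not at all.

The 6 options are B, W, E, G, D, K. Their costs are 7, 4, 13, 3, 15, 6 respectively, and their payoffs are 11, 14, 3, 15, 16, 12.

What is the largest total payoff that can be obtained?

B + W + G + K: cost 7 + 4 + 3 + 6 = 20 ≤ 21, payoff 11 + 14 + 15 + 12 = 52.
B + W + G: cost 7 + 4 + 3 = 14 ≤ 21, payoff 11 + 14 + 15 = 40.
W + G + K: cost 4 + 3 + 6 = 13 ≤ 21, payoff 14 + 15 + 12 = 41.
Best is B, W, G, and K with total payoff 52.

52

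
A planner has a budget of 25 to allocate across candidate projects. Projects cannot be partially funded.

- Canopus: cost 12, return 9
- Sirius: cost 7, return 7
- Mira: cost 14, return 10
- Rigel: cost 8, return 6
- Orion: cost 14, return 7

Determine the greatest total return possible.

Take Sirius and Mira: cost 7 + 14 = 21 ≤ 25, return 7 + 10 = 17.
No other feasible combination does better.

17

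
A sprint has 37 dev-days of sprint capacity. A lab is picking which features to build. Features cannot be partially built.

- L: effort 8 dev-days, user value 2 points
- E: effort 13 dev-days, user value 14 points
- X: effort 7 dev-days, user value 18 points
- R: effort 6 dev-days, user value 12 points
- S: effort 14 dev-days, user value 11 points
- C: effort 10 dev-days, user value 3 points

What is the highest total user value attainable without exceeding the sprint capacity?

This is a 0-1 knapsack instance.
Allowing fractional choices, the relaxed optimum would be about 52.6, but features are indivisible.
E + X + R + C: effort 13 + 7 + 6 + 10 = 36 ≤ 37, user value 14 + 18 + 12 + 3 = 47.
L + E + X + R: effort 8 + 13 + 7 + 6 = 34 ≤ 37, user value 2 + 14 + 18 + 12 = 46.
E + X + R: effort 13 + 7 + 6 = 26 ≤ 37, user value 14 + 18 + 12 = 44.
Best is E, X, R, and C with total user value 47.

47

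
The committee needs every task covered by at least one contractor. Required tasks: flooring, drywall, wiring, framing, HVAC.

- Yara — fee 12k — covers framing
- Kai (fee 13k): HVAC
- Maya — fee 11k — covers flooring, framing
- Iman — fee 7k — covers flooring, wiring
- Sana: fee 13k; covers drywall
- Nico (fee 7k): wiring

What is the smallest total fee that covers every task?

44

This is an integer covering problem.
Choose Kai, Maya, Iman, and Sana: together they cover flooring, drywall, wiring, framing, HVAC — every task.
Total fee: 13 + 11 + 7 + 13 = 44.
No cover costs less than 44.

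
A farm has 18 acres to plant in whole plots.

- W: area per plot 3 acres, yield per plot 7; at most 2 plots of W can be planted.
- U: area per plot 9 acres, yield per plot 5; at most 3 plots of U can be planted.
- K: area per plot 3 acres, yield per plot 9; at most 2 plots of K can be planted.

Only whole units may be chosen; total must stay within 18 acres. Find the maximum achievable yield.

32

Take 2×W and 2×K: area 12 ≤ 18, yield 2·7 + 2·9 = 32.
K has the best ratio (9/3) and is taken to its limit of 2; remaining capacity is filled optimally with the others.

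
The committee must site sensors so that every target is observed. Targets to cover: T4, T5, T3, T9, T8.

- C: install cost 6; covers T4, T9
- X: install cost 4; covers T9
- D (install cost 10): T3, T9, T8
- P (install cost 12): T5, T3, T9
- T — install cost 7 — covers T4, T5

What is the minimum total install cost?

This is a weighted set-cover instance.
Choose D and T: together they cover T4, T5, T3, T9, T8 — every target.
Total install cost: 10 + 7 = 17.

17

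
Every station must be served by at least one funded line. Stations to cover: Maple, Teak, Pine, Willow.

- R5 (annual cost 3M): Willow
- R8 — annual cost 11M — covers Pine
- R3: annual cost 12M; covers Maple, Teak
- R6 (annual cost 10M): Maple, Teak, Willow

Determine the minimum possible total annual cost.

The greedy cost-per-new-station heuristic would pick R5, R6, and R8 for 24, but a cheaper cover exists.
Choose R8 and R6: together they cover Maple, Teak, Pine, Willow — every station.
Total annual cost: 11 + 10 = 21.
No cover costs less than 21.

21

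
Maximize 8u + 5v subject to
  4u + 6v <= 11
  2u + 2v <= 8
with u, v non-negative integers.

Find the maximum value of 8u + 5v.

16

Relaxing integrality, the LP optimum is 22.00 at (u,v) = (2.75, 0), which is not an integer point.
(u,v)=(2,0): 4·2+6·0=8≤11, 2·2+2·0=4≤8, objective 16.
(u,v)=(1,1): 4·1+6·1=10≤11, 2·1+2·1=4≤8, objective 13.
(u,v)=(1,0): 4·1+6·0=4≤11, 2·1+2·0=2≤8, objective 8.
The best lattice point is (2,0), giving 16.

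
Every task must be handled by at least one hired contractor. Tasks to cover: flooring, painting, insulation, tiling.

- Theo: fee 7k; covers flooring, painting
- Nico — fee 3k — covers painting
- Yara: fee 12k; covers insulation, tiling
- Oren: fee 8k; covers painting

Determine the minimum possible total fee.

The greedy cost-per-new-task heuristic would pick Nico, Yara, and Theo for 22, but a cheaper cover exists.
Choose Theo and Yara: together they cover flooring, painting, insulation, tiling — every task.
Total fee: 7 + 12 = 19.
No cover costs less than 19.

19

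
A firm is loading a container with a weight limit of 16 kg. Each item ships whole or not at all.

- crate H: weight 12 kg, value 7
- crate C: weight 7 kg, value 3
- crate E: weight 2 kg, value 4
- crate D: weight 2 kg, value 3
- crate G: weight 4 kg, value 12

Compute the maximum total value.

22

Take crate C, crate E, crate D, and crate G: weight 7 + 2 + 2 + 4 = 15 ≤ 16, value 3 + 4 + 3 + 12 = 22.
No other feasible combination does better.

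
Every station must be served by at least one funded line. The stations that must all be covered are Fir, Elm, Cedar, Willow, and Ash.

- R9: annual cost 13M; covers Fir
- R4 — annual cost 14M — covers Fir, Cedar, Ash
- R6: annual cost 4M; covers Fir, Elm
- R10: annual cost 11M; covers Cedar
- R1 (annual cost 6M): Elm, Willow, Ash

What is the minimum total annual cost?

20

The greedy cost-per-new-station heuristic would pick R6, R1, and R10 for 21, but a cheaper cover exists.
Choose R4 and R1: together they cover Fir, Elm, Cedar, Willow, Ash — every station.
Total annual cost: 14 + 6 = 20.
No cover costs less than 20.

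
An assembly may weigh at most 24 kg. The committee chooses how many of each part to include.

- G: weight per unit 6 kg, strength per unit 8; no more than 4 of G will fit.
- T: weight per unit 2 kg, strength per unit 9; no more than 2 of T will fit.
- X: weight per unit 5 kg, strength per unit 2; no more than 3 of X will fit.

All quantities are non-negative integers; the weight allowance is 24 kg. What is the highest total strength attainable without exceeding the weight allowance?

3×G and 2×T: weight 22 ≤ 24, strength 3·8 + 2·9 = 42.
2×G, 2×T, and 1×X: weight 21 ≤ 24, strength 2·8 + 2·9 + 1·2 = 36.
Best is 42.

42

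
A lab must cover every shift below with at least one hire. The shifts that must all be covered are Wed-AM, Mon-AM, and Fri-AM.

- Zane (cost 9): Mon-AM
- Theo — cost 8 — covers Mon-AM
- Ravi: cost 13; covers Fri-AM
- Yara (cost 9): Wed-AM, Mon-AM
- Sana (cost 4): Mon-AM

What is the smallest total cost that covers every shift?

22

This is an integer covering problem.
The greedy cost-per-new-shift heuristic would pick Sana, Yara, and Ravi for 26, but a cheaper cover exists.
Choose Ravi and Yara: together they cover Wed-AM, Mon-AM, Fri-AM — every shift.
Total cost: 13 + 9 = 22.
No cover costs less than 22.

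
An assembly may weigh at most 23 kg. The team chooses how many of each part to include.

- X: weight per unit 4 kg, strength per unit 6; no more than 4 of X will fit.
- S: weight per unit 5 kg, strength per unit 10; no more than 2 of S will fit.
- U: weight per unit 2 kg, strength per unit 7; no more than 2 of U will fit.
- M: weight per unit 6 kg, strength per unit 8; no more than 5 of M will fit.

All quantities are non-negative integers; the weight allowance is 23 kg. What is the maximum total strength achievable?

46

U has the best ratio (7/2); taking only U gives at most 2×7 = 14 (stopped by the supply cap of 2).
Mixing does better — 2×X, 2×S, and 2×U: weight 22 ≤ 23, strength 2·6 + 2·10 + 2·7 = 46.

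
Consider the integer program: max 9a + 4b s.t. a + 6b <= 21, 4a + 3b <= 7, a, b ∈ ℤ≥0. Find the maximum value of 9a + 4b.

13

Relaxing integrality, the LP optimum is 15.75 at (a,b) = (1.75, 0), which is not an integer point.
(a,b)=(1,1): 1·1+6·1=7≤21, 4·1+3·1=7≤7, objective 13.
(a,b)=(1,0): 1·1+6·0=1≤21, 4·1+3·0=4≤7, objective 9.
(a,b)=(0,2): 1·0+6·2=12≤21, 4·0+3·2=6≤7, objective 8.
The best lattice point is (1,1), giving 13.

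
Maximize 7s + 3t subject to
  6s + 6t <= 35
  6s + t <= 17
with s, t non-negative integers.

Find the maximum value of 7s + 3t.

23

The continuous relaxation peaks at (2.23, 3.6) with value 26.43; rounding to a feasible lattice point costs some objective.
(s,t)=(2,3) is feasible, giving 23.
(s,t)=(2,2) is feasible, giving 20.
No feasible integer point exceeds 23.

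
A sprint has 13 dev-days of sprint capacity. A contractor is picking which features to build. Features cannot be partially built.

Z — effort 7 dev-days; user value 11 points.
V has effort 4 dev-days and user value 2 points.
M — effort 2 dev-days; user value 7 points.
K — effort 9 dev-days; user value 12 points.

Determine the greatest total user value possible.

20

This is a 0-1 knapsack instance.
Allowing fractional choices, the relaxed optimum would be about 23.3, but features are indivisible.
Z + M: effort 7 + 2 = 9 ≤ 13, user value 11 + 7 = 18.
Z + V + M: effort 7 + 4 + 2 = 13 ≤ 13, user value 11 + 2 + 7 = 20.
M + K: effort 2 + 9 = 11 ≤ 13, user value 7 + 12 = 19.
Best is Z, V, and M with total user value 20.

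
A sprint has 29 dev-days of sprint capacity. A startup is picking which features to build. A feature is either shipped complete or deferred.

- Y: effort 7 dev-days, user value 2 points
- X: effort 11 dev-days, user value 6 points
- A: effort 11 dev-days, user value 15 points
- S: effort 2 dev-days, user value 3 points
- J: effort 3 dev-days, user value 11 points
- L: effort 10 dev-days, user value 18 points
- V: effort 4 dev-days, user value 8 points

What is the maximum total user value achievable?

A + S + J + L: effort 11 + 2 + 3 + 10 = 26 ≤ 29, user value 15 + 3 + 11 + 18 = 47.
A + J + L: effort 11 + 3 + 10 = 24 ≤ 29, user value 15 + 11 + 18 = 44.
A + J + L + V: effort 11 + 3 + 10 + 4 = 28 ≤ 29, user value 15 + 11 + 18 + 8 = 52.
Best is A, J, L, and V with total user value 52.

52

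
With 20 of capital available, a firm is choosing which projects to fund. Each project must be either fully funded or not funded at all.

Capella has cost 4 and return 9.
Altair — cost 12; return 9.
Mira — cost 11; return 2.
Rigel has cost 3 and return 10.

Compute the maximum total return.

28

Take Capella, Altair, and Rigel: cost 4 + 12 + 3 = 19 ≤ 20, return 9 + 9 + 10 = 28.
No other feasible combination does better.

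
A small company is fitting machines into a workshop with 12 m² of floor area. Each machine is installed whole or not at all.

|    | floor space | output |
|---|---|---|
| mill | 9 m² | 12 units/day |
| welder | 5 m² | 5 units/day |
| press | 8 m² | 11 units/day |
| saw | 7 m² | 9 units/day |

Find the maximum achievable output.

14

mill: floor space 9 ≤ 12, output 12.
welder + saw: floor space 5 + 7 = 12 ≤ 12, output 5 + 9 = 14.
Best is welder and saw with total output 14.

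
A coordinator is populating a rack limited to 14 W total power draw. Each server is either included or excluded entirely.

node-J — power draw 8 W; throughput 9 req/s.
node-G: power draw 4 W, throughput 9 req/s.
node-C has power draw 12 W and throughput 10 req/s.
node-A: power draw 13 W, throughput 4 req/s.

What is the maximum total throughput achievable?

Take node-J and node-G: power draw 8 + 4 = 12 ≤ 14, throughput 9 + 9 = 18.
No other feasible combination does better.

18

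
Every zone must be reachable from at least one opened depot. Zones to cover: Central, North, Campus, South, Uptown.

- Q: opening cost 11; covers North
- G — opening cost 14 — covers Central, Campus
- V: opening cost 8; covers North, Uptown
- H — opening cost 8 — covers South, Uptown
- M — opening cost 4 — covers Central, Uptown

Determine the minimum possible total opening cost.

30

This is a weighted set-cover instance.
The greedy cost-per-new-zone heuristic would pick M, V, H, and G for 34, but a cheaper cover exists.
Choose G, V, and H: together they cover Central, North, Campus, South, Uptown — every zone.
Total opening cost: 14 + 8 + 8 = 30.
No cover costs less than 30.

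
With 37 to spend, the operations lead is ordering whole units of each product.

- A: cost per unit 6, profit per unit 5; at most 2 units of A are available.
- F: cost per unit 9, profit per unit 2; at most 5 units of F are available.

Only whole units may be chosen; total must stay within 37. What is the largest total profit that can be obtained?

14

2×A and 1×F: cost 21 ≤ 37, profit 2·5 + 1·2 = 12.
2×A and 2×F: cost 30 ≤ 37, profit 2·5 + 2·2 = 14.
Best is 14.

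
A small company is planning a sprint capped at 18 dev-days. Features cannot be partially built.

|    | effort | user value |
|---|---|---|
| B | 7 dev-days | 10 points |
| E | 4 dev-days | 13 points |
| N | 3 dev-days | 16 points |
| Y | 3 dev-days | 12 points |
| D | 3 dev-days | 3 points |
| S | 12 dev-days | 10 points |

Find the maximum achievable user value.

51

Allowing fractional choices, the relaxed optimum would be about 52.0, but features are indivisible.
B + E + N + Y: effort 7 + 4 + 3 + 3 = 17 ≤ 18, user value 10 + 13 + 16 + 12 = 51.
E + N + Y + D: effort 4 + 3 + 3 + 3 = 13 ≤ 18, user value 13 + 16 + 12 + 3 = 44.
B + E + N + D: effort 7 + 4 + 3 + 3 = 17 ≤ 18, user value 10 + 13 + 16 + 3 = 42.
Best is B, E, N, and Y with total user value 51.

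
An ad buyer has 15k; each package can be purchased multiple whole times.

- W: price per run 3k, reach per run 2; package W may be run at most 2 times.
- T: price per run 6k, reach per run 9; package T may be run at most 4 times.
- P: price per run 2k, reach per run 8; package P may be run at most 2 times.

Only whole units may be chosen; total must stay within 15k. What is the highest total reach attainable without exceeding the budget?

27

P has the best ratio (8/2); taking only P gives at most 2×8 = 16 (stopped by the supply cap of 2).
Mixing does better — 1×W, 1×T, and 2×P: price 13 ≤ 15, reach 1·2 + 1·9 + 2·8 = 27.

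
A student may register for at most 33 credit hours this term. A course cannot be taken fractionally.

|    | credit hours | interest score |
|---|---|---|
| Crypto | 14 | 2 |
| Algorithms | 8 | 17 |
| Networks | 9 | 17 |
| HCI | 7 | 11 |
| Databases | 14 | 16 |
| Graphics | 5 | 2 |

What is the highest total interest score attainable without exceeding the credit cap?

50

Treat it as a binary knapsack problem.
Allowing fractional choices, the relaxed optimum would be about 55.3, but courses are indivisible.
Algorithms + Networks + HCI + Graphics: credit hours 8 + 9 + 7 + 5 = 29 ≤ 33, interest score 17 + 17 + 11 + 2 = 47.
Algorithms + Networks + Databases: credit hours 8 + 9 + 14 = 31 ≤ 33, interest score 17 + 17 + 16 = 50.
Algorithms + Networks + HCI: credit hours 8 + 9 + 7 = 24 ≤ 33, interest score 17 + 17 + 11 = 45.
Best is Algorithms, Networks, and Databases with total interest score 50.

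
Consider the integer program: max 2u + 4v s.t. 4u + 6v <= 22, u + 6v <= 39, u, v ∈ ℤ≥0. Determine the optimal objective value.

(u,v)=(1,3): 4·1+6·3=22≤22, 1·1+6·3=19≤39, objective 14.
(u,v)=(0,3): 4·0+6·3=18≤22, 1·0+6·3=18≤39, objective 12.
(u,v)=(2,2): 4·2+6·2=20≤22, 1·2+6·2=14≤39, objective 12.
(u,v)=(1,2): 4·1+6·2=16≤22, 1·1+6·2=13≤39, objective 10.
Maximum is 14 at (u,v)=(1,3).

14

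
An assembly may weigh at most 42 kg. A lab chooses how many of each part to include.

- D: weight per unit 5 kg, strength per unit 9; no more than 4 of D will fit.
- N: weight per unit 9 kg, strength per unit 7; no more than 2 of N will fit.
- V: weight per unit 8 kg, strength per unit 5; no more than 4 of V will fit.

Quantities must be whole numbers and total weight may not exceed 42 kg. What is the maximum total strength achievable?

4×D and 2×N: weight 38 ≤ 42, strength 4·9 + 2·7 = 50.
4×D, 1×N, and 1×V: weight 37 ≤ 42, strength 4·9 + 1·7 + 1·5 = 48.
Best is 50.

50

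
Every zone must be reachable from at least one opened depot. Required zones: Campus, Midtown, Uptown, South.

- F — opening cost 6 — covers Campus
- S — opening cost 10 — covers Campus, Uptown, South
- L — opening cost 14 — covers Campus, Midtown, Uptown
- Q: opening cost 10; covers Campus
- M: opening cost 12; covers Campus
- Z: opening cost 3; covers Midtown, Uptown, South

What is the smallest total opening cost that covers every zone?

9

This is a weighted set-cover instance.
Choose F and Z: together they cover Campus, Midtown, Uptown, South — every zone.
Total opening cost: 6 + 3 = 9.
No cover costs less than 9.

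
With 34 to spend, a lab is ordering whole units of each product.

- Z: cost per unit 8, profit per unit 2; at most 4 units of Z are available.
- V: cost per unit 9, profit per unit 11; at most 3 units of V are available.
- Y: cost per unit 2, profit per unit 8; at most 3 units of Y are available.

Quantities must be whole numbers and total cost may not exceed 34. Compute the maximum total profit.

Y has the best ratio (8/2); taking only Y gives at most 3×8 = 24 (stopped by the supply cap of 3).
Mixing does better — 3×V and 3×Y: cost 33 ≤ 34, profit 3·11 + 3·8 = 57.

57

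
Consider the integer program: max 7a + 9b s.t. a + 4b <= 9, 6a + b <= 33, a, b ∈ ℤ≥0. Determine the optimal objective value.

Relaxing integrality, the LP optimum is 45.65 at (a,b) = (5.35, 0.913), which is not an integer point.
(a,b)=(5,1): 1·5+4·1=9≤9, 6·5+1·1=31≤33, objective 44.
(a,b)=(4,1): 1·4+4·1=8≤9, 6·4+1·1=25≤33, objective 37.
(a,b)=(5,0): 1·5+4·0=5≤9, 6·5+1·0=30≤33, objective 35.
(a,b)=(4,0): 1·4+4·0=4≤9, 6·4+1·0=24≤33, objective 28.
Maximum is 44 at (a,b)=(5,1).

44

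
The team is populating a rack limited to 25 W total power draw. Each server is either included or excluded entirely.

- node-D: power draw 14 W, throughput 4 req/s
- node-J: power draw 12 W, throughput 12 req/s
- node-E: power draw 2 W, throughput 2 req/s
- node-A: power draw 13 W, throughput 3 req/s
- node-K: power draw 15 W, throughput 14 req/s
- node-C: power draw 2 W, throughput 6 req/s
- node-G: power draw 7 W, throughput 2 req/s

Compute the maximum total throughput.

22

Take node-E, node-K, and node-C: power draw 2 + 15 + 2 = 19 ≤ 25, throughput 2 + 14 + 6 = 22.
No feasible combination exceeds this.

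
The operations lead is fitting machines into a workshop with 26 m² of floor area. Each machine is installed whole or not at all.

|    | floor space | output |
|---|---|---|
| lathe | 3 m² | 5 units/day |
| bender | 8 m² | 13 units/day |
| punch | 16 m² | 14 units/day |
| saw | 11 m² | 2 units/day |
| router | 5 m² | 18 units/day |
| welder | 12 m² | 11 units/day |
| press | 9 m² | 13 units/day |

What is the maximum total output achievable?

49

This is a 0-1 knapsack instance.
Allowing fractional choices, the relaxed optimum would be about 49.9, but machines are indivisible.
bender + router + welder: floor space 8 + 5 + 12 = 25 ≤ 26, output 13 + 18 + 11 = 42.
lathe + bender + router + press: floor space 3 + 8 + 5 + 9 = 25 ≤ 26, output 5 + 13 + 18 + 13 = 49.
bender + router + press: floor space 8 + 5 + 9 = 22 ≤ 26, output 13 + 18 + 13 = 44.
Best is lathe, bender, router, and press with total output 49.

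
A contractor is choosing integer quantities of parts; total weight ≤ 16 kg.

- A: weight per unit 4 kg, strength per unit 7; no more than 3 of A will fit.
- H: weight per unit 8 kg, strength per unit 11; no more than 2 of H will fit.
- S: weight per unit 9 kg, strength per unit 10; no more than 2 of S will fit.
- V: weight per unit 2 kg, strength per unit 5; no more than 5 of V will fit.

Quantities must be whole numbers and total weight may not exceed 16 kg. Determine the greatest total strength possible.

34

This is a bounded integer knapsack.
V has the best ratio (5/2); taking only V gives at most 5×5 = 25 (stopped by the supply cap of 5).
Mixing does better — 2×A and 4×V: weight 16 ≤ 16, strength 2·7 + 4·5 = 34.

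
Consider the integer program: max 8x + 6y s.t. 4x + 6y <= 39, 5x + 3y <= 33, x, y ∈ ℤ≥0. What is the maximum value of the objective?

54

(x,y)=(6,1) is feasible, giving 54.
(x,y)=(5,2) is feasible, giving 52.
(x,y)=(4,3) is feasible, giving 50.
The best lattice point is (6,1), giving 54.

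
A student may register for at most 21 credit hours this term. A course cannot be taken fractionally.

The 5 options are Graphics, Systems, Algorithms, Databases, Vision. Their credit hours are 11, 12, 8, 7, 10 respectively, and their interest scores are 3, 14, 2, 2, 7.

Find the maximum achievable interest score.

16

Systems + Databases: credit hours 12 + 7 = 19 ≤ 21, interest score 14 + 2 = 16.
Systems + Algorithms: credit hours 12 + 8 = 20 ≤ 21, interest score 14 + 2 = 16.
The maximum interest score is 16; one optimal choice is Systems and Databases.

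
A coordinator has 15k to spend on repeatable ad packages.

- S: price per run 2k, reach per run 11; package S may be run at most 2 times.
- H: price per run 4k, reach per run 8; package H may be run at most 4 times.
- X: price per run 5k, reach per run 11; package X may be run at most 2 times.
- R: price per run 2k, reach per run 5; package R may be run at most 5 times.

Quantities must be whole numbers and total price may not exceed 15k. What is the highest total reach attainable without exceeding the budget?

48

Take 2×S, 1×X, and 3×R: price 15 ≤ 15, reach 2·11 + 1·11 + 3·5 = 48.
S has the best ratio (11/2) and is taken to its limit of 2; remaining capacity is filled optimally with the others.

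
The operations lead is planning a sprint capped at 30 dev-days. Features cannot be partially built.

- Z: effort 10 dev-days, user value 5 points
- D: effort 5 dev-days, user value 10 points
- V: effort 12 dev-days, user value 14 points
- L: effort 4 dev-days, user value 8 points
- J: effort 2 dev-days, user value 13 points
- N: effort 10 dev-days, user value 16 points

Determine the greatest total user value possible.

Take D, V, J, and N: effort 5 + 12 + 2 + 10 = 29 ≤ 30, user value 10 + 14 + 13 + 16 = 53.
No other feasible combination does better.

53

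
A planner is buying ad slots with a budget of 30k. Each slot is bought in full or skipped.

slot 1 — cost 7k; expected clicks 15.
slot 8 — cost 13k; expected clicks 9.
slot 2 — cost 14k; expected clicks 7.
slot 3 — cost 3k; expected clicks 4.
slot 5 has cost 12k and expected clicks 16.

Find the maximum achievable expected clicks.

This is an integer program with binary decision variables.
Allowing fractional choices, the relaxed optimum would be about 40.5, but ad slots are indivisible.
slot 1 + slot 5: cost 7 + 12 = 19 ≤ 30, expected clicks 15 + 16 = 31.
slot 8 + slot 3 + slot 5: cost 13 + 3 + 12 = 28 ≤ 30, expected clicks 9 + 4 + 16 = 29.
slot 1 + slot 3 + slot 5: cost 7 + 3 + 12 = 22 ≤ 30, expected clicks 15 + 4 + 16 = 35.
Best is slot 1, slot 3, and slot 5 with total expected clicks 35.

35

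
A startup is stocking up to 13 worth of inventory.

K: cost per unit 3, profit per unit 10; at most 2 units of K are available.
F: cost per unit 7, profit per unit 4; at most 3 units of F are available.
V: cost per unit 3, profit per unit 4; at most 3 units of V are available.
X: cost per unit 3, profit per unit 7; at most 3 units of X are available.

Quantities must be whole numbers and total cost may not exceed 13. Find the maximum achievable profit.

34

2×K and 2×X: cost 12 ≤ 13, profit 2·10 + 2·7 = 34.
1×K and 3×X: cost 12 ≤ 13, profit 1·10 + 3·7 = 31.
Best is 34.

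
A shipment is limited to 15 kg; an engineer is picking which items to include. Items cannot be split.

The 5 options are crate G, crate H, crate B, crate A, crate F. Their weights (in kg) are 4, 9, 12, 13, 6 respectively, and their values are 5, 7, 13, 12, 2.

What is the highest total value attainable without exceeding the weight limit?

13

Allowing fractional choices, the relaxed optimum would be about 16.9, but items are indivisible.
crate B: weight 12 ≤ 15, value 13.
crate G + crate H: weight 4 + 9 = 13 ≤ 15, value 5 + 7 = 12.
crate A: weight 13 ≤ 15, value 12.
Best is crate B with total value 13.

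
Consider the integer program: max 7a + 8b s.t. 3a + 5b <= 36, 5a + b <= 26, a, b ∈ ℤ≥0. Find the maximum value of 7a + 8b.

The continuous relaxation peaks at (4.27, 4.64) with value 67.00; rounding to a feasible lattice point costs some objective.
(a,b)=(2,6): 3·2+5·6=36≤36, 5·2+1·6=16≤26, objective 62.
(a,b)=(3,5): 3·3+5·5=34≤36, 5·3+1·5=20≤26, objective 61.
Maximum is 62 at (a,b)=(2,6).

62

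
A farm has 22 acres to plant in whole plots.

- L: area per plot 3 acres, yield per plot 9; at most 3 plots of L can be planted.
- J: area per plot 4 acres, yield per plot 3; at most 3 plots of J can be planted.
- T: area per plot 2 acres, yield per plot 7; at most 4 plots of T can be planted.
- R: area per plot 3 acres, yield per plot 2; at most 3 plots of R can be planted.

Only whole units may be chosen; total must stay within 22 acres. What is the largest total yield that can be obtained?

3×L, 4×T, and 1×R: area 20 ≤ 22, yield 3·9 + 4·7 + 1·2 = 57.
3×L, 1×J, and 4×T: area 21 ≤ 22, yield 3·9 + 1·3 + 4·7 = 58.
Best is 58.

58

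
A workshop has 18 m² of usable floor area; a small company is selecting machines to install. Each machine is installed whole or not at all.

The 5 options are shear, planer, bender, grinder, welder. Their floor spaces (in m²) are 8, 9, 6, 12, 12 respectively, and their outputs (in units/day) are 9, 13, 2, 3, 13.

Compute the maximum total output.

Treat it as a binary knapsack problem.
Take shear and planer: floor space 8 + 9 = 17 ≤ 18, output 9 + 13 = 22.
No other feasible combination does better.

22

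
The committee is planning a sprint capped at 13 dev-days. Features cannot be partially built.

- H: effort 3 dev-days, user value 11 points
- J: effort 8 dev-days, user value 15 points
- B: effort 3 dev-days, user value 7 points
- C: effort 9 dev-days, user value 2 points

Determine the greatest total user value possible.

26

Allowing fractional choices, the relaxed optimum would be about 31.1, but features are indivisible.
H + B: effort 3 + 3 = 6 ≤ 13, user value 11 + 7 = 18.
J + B: effort 8 + 3 = 11 ≤ 13, user value 15 + 7 = 22.
H + J: effort 3 + 8 = 11 ≤ 13, user value 11 + 15 = 26.
Best is H and J with total user value 26.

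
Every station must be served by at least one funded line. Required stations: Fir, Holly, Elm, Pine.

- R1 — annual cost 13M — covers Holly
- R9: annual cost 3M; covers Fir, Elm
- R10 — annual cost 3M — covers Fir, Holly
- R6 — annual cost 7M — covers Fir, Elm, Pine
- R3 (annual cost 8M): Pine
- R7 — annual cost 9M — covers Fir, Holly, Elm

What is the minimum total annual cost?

This is a weighted set-cover instance.
Choose R10 and R6: together they cover Fir, Holly, Elm, Pine — every station.
Total annual cost: 3 + 7 = 10.

10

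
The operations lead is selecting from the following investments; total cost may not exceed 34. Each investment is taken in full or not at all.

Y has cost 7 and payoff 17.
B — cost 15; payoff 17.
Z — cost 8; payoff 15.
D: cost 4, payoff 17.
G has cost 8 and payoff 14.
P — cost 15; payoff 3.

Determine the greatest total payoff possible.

Allowing fractional choices, the relaxed optimum would be about 70.9, but investments are indivisible.
Y + Z + D + G: cost 7 + 8 + 4 + 8 = 27 ≤ 34, payoff 17 + 15 + 17 + 14 = 63.
Y + B + D + G: cost 7 + 15 + 4 + 8 = 34 ≤ 34, payoff 17 + 17 + 17 + 14 = 65.
Y + B + Z + D: cost 7 + 15 + 8 + 4 = 34 ≤ 34, payoff 17 + 17 + 15 + 17 = 66.
Best is Y, B, Z, and D with total payoff 66.

66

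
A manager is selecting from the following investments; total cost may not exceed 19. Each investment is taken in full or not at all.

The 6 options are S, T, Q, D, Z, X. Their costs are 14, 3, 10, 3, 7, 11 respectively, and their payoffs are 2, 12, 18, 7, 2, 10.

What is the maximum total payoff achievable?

This is a 0-1 knapsack instance.
T + Q: cost 3 + 10 = 13 ≤ 19, payoff 12 + 18 = 30.
T + Q + D: cost 3 + 10 + 3 = 16 ≤ 19, payoff 12 + 18 + 7 = 37.
Best is T, Q, and D with total payoff 37.

37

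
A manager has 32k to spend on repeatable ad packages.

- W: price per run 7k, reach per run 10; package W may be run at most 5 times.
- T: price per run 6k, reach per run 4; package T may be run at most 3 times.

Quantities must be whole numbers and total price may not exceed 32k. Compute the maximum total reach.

40

Take 4×W: price 28 ≤ 32, reach 4·10 = 40.
No other integer combination yields more.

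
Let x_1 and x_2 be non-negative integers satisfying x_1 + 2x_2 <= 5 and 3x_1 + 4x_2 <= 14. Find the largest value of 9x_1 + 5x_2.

The continuous relaxation peaks at (4.67, 0) with value 42.00; rounding to a feasible lattice point costs some objective.
(x_1,x_2)=(4,0): 1·4+2·0=4≤5, 3·4+4·0=12≤14, objective 36.
(x_1,x_2)=(3,1): 1·3+2·1=5≤5, 3·3+4·1=13≤14, objective 32.
(x_1,x_2)=(3,0): 1·3+2·0=3≤5, 3·3+4·0=9≤14, objective 27.
Maximum is 36 at (x_1,x_2)=(4,0).

36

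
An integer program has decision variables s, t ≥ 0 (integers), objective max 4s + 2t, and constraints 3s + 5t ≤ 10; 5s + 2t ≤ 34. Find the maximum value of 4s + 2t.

Relaxing integrality, the LP optimum is 13.33 at (s,t) = (3.33, 0), which is not an integer point.
(s,t)=(3,0): 3·3+5·0=9≤10, 5·3+2·0=15≤34, objective 12.
(s,t)=(2,0): 3·2+5·0=6≤10, 5·2+2·0=10≤34, objective 8.
The best lattice point is (3,0), giving 12.

12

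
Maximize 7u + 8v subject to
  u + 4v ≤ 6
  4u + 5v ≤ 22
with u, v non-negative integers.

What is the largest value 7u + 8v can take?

The continuous relaxation peaks at (5.5, 0) with value 38.50; rounding to a feasible lattice point costs some objective.
(u,v)=(5,0): 1·5+4·0=5≤6, 4·5+5·0=20≤22, objective 35.
(u,v)=(4,0): 1·4+4·0=4≤6, 4·4+5·0=16≤22, objective 28.
The best lattice point is (5,0), giving 35.

35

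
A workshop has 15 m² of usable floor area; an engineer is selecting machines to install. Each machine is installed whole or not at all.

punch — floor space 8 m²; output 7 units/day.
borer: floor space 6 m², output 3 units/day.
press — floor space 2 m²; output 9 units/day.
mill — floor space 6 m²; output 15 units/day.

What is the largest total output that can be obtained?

27

Treat it as a binary knapsack problem.
Allowing fractional choices, the relaxed optimum would be about 30.1, but machines are indivisible.
borer + press + mill: floor space 6 + 2 + 6 = 14 ≤ 15, output 3 + 9 + 15 = 27.
punch + mill: floor space 8 + 6 = 14 ≤ 15, output 7 + 15 = 22.
press + mill: floor space 2 + 6 = 8 ≤ 15, output 9 + 15 = 24.
Best is borer, press, and mill with total output 27.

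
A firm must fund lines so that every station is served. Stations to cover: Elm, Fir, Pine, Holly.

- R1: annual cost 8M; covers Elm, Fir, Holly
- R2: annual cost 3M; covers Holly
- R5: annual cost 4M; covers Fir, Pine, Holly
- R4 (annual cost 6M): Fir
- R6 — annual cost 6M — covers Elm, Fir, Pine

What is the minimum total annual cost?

This is a weighted set-cover instance.
The greedy cost-per-new-station heuristic would pick R5 and R6 for 10, but a cheaper cover exists.
Choose R2 and R6: together they cover Elm, Fir, Pine, Holly — every station.
Total annual cost: 3 + 6 = 9.
No cover costs less than 9.

9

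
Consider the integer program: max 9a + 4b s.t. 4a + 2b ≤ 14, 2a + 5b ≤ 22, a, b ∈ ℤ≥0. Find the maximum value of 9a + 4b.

31

The continuous relaxation peaks at (3.5, 0) with value 31.50; rounding to a feasible lattice point costs some objective.
(a,b)=(3,1): 4·3+2·1=14≤14, 2·3+5·1=11≤22, objective 31.
(a,b)=(3,0): 4·3+2·0=12≤14, 2·3+5·0=6≤22, objective 27.
No feasible integer point exceeds 31.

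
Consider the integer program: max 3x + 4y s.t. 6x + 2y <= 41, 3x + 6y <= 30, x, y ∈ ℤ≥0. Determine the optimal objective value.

26

Relaxing integrality, the LP optimum is 26.20 at (x,y) = (6.2, 1.9), which is not an integer point.
(x,y)=(6,2): 6·6+2·2=40≤41, 3·6+6·2=30≤30, objective 26.
(x,y)=(5,2): 6·5+2·2=34≤41, 3·5+6·2=27≤30, objective 23.
No feasible integer point exceeds 26.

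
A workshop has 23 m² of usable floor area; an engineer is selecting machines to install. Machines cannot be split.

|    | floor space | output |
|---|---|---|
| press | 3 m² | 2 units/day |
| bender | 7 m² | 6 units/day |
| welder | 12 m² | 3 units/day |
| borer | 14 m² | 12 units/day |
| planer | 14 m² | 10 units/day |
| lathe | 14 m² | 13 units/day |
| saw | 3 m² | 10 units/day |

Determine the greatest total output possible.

Allowing fractional choices, the relaxed optimum would be about 28.1, but machines are indivisible.
press + borer + saw: floor space 3 + 14 + 3 = 20 ≤ 23, output 2 + 12 + 10 = 24.
lathe + saw: floor space 14 + 3 = 17 ≤ 23, output 13 + 10 = 23.
press + lathe + saw: floor space 3 + 14 + 3 = 20 ≤ 23, output 2 + 13 + 10 = 25.
Best is press, lathe, and saw with total output 25.

25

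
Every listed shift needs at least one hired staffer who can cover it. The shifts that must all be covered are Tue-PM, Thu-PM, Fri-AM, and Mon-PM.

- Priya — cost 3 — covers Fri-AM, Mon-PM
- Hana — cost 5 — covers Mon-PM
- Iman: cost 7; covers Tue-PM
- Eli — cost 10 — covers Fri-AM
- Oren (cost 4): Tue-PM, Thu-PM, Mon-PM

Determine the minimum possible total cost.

7

Choose Priya and Oren: together they cover Tue-PM, Thu-PM, Fri-AM, Mon-PM — every shift.
Total cost: 3 + 4 = 7.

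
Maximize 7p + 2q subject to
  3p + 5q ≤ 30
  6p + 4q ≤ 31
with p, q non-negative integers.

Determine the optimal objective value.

35

(p,q)=(5,0): 3·5+5·0=15≤30, 6·5+4·0=30≤31, objective 35.
(p,q)=(4,1): 3·4+5·1=17≤30, 6·4+4·1=28≤31, objective 30.
(p,q)=(4,0): 3·4+5·0=12≤30, 6·4+4·0=24≤31, objective 28.
The best lattice point is (5,0), giving 35.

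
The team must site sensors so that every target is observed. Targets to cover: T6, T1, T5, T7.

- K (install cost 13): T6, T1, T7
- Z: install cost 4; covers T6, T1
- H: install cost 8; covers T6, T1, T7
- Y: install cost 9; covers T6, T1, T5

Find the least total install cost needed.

This is a weighted set-cover instance.
The greedy cost-per-new-target heuristic would pick Z, H, and Y for 21, but a cheaper cover exists.
Choose H and Y: together they cover T6, T1, T5, T7 — every target.
Total install cost: 8 + 9 = 17.
No cover costs less than 17.

17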